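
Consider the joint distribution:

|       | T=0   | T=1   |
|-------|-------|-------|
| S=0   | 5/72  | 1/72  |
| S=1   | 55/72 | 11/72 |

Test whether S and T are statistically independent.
Marginal P(S) (row sums):
  P(S=0) = 5/72 + 1/72 = 1/12
  P(S=1) = 55/72 + 11/72 = 11/12
Marginal P(T) (column sums):
  P(T=0) = 5/72 + 55/72 = 5/6
  P(T=1) = 1/72 + 11/72 = 1/6

S and T are independent iff P(S=i,T=j) = P(S=i)·P(T=j) for every cell.
  P(S=0)·P(T=0) = 1/12 × 5/6 = 5/72 = P(S=0,T=0) ✓
  P(S=0)·P(T=1) = 1/12 × 1/6 = 1/72 = P(S=0,T=1) ✓
  P(S=1)·P(T=0) = 11/12 × 5/6 = 55/72 = P(S=1,T=0) ✓
  P(S=1)·P(T=1) = 11/12 × 1/6 = 11/72 = P(S=1,T=1) ✓

Yes, S and T are independent: every cell factors, so I(S;T) = 0 bits.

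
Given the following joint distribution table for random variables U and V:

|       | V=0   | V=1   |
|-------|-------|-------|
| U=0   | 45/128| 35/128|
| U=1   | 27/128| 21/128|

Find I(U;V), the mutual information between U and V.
Marginal P(U) (row sums):
  P(U=0) = 45/128 + 35/128 = 5/8
  P(U=1) = 27/128 + 21/128 = 3/8
Marginal P(V) (column sums):
  P(V=0) = 45/128 + 27/128 = 9/16
  P(V=1) = 35/128 + 21/128 = 7/16

H(U) = -[(5/8)·log₂(5/8) + (3/8)·log₂(3/8)]
  = 0.4238 + 0.5306
  = 0.9544 bits
H(V) = -[(9/16)·log₂(9/16) + (7/16)·log₂(7/16)]
  = 0.4669 + 0.5218
  = 0.9887 bits
H(U,V) = -[(45/128)·log₂(45/128) + (35/128)·log₂(35/128) + (27/128)·log₂(27/128) + (21/128)·log₂(21/128)]
  = 0.5302 + 0.5115 + 0.4736 + 0.4278
  = 1.9431 bits

I(U;V) = H(U) + H(V) - H(U,V)
  = 0.9544 + 0.9887 - 1.9431
  = 0.0000 bits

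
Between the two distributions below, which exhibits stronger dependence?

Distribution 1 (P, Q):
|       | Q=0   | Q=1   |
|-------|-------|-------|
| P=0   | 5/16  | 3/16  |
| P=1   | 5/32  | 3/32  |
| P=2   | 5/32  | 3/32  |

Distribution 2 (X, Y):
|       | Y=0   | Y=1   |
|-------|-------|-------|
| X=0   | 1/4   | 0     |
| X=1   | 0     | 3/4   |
Distribution 1 (P, Q):
Marginal P(P) (row sums):
  P(P=0) = 5/16 + 3/16 = 1/2
  P(P=1) = 5/32 + 3/32 = 1/4
  P(P=2) = 5/32 + 3/32 = 1/4
Marginal P(Q) (column sums):
  P(Q=0) = 5/16 + 5/32 + 5/32 = 5/8
  P(Q=1) = 3/16 + 3/32 + 3/32 = 3/8

H(P) = -[(1/2)·log₂(1/2) + (1/4)·log₂(1/4) + (1/4)·log₂(1/4)]
  = 0.5000 + 0.5000 + 0.5000
  = 1.5000 bits
H(Q) = -[(5/8)·log₂(5/8) + (3/8)·log₂(3/8)]
  = 0.4238 + 0.5306
  = 0.9544 bits
H(P,Q) = -[(5/16)·log₂(5/16) + (3/16)·log₂(3/16) + (5/32)·log₂(5/32) + (3/32)·log₂(3/32) + (5/32)·log₂(5/32) + (3/32)·log₂(3/32)]
  = 0.5244 + 0.4528 + 0.4184 + 0.3202 + 0.4184 + 0.3202
  = 2.4544 bits

I(P;Q) = H(P) + H(Q) - H(P,Q)
  = 1.5000 + 0.9544 - 2.4544
  = 0.0000 bits

Distribution 2 (X, Y):
Marginal P(X) (row sums):
  P(X=0) = 1/4 + 0 = 1/4
  P(X=1) = 0 + 3/4 = 3/4
Marginal P(Y) (column sums):
  P(Y=0) = 1/4 + 0 = 1/4
  P(Y=1) = 0 + 3/4 = 3/4

H(X) = -[(1/4)·log₂(1/4) + (3/4)·log₂(3/4)]
  = 0.5000 + 0.3113
  = 0.8113 bits
H(Y) = -[(1/4)·log₂(1/4) + (3/4)·log₂(3/4)]
  = 0.5000 + 0.3113
  = 0.8113 bits
H(X,Y) = -[(1/4)·log₂(1/4) + (3/4)·log₂(3/4)]
  = 0.5000 + 0.3113
  = 0.8113 bits

I(X;Y) = H(X) + H(Y) - H(X,Y)
  = 0.8113 + 0.8113 - 0.8113
  = 0.8113 bits

I(X;Y) = 0.8113 bits > I(P;Q) = 0.0000 bits, so (X, Y) has the higher mutual information (stronger dependence).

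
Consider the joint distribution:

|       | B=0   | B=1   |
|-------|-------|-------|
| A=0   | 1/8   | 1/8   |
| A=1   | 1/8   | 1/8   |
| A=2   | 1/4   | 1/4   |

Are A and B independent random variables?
Marginal P(A) (row sums):
  P(A=0) = 1/8 + 1/8 = 1/4
  P(A=1) = 1/8 + 1/8 = 1/4
  P(A=2) = 1/4 + 1/4 = 1/2
Marginal P(B) (column sums):
  P(B=0) = 1/8 + 1/8 + 1/4 = 1/2
  P(B=1) = 1/8 + 1/8 + 1/4 = 1/2

A and B are independent iff P(A=i,B=j) = P(A=i)·P(B=j) for every cell.
  P(A=0)·P(B=0) = 1/4 × 1/2 = 1/8 = P(A=0,B=0) ✓
  P(A=0)·P(B=1) = 1/4 × 1/2 = 1/8 = P(A=0,B=1) ✓
  P(A=1)·P(B=0) = 1/4 × 1/2 = 1/8 = P(A=1,B=0) ✓
  P(A=1)·P(B=1) = 1/4 × 1/2 = 1/8 = P(A=1,B=1) ✓
  P(A=2)·P(B=0) = 1/2 × 1/2 = 1/4 = P(A=2,B=0) ✓
  P(A=2)·P(B=1) = 1/2 × 1/2 = 1/4 = P(A=2,B=1) ✓

Yes, A and B are independent: every cell factors, so I(A;B) = 0 bits.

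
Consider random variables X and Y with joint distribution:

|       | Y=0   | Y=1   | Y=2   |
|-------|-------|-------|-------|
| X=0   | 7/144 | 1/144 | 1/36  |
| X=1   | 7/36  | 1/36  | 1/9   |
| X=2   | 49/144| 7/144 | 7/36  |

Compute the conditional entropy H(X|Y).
Marginal P(Y) (column sums):
  P(Y=0) = 7/144 + 7/36 + 49/144 = 7/12
  P(Y=1) = 1/144 + 1/36 + 7/144 = 1/12
  P(Y=2) = 1/36 + 1/9 + 7/36 = 1/3

H(X|Y) = -Σ P(X,Y)·log₂ P(X|Y), where P(X|Y) = P(X,Y) / P(Y)
  (X=0,Y=0): P(X|Y) = (7/144)/(7/12) = 1/12;  -(7/144)·log₂(1/12) = 0.1743
  (X=0,Y=1): P(X|Y) = (1/144)/(1/12) = 1/12;  -(1/144)·log₂(1/12) = 0.0249
  (X=0,Y=2): P(X|Y) = (1/36)/(1/3) = 1/12;  -(1/36)·log₂(1/12) = 0.0996
  (X=1,Y=0): P(X|Y) = (7/36)/(7/12) = 1/3;  -(7/36)·log₂(1/3) = 0.3082
  (X=1,Y=1): P(X|Y) = (1/36)/(1/12) = 1/3;  -(1/36)·log₂(1/3) = 0.0440
  (X=1,Y=2): P(X|Y) = (1/9)/(1/3) = 1/3;  -(1/9)·log₂(1/3) = 0.1761
  (X=2,Y=0): P(X|Y) = (49/144)/(7/12) = 7/12;  -(49/144)·log₂(7/12) = 0.2646
  (X=2,Y=1): P(X|Y) = (7/144)/(1/12) = 7/12;  -(7/144)·log₂(7/12) = 0.0378
  (X=2,Y=2): P(X|Y) = (7/36)/(1/3) = 7/12;  -(7/36)·log₂(7/12) = 0.1512
H(X|Y) = 0.1743 + 0.0249 + 0.0996 + 0.3082 + 0.0440 + 0.1761 + 0.2646 + 0.0378 + 0.1512
  = 1.2807 bits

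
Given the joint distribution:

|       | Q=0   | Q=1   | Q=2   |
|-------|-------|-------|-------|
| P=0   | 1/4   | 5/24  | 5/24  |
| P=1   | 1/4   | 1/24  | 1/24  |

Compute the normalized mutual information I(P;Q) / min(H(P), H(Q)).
Marginal P(P) (row sums):
  P(P=0) = 1/4 + 5/24 + 5/24 = 2/3
  P(P=1) = 1/4 + 1/24 + 1/24 = 1/3
Marginal P(Q) (column sums):
  P(Q=0) = 1/4 + 1/4 = 1/2
  P(Q=1) = 5/24 + 1/24 = 1/4
  P(Q=2) = 5/24 + 1/24 = 1/4

H(P) = -[(2/3)·log₂(2/3) + (1/3)·log₂(1/3)]
  = 0.3900 + 0.5283
  = 0.9183 bits
H(Q) = -[(1/2)·log₂(1/2) + (1/4)·log₂(1/4) + (1/4)·log₂(1/4)]
  = 0.5000 + 0.5000 + 0.5000
  = 1.5000 bits
H(P,Q) = -[(1/4)·log₂(1/4) + (5/24)·log₂(5/24) + (5/24)·log₂(5/24) + (1/4)·log₂(1/4) + (1/24)·log₂(1/24) + (1/24)·log₂(1/24)]
  = 0.5000 + 0.4715 + 0.4715 + 0.5000 + 0.1910 + 0.1910
  = 2.3250 bits

I(P;Q) = H(P) + H(Q) - H(P,Q)
  = 0.9183 + 1.5000 - 2.3250
  = 0.0933 bits

min(H(P), H(Q)) = min(0.9183, 1.5000) = 0.9183 bits
Normalized MI = 0.0933 / 0.9183 = 0.1016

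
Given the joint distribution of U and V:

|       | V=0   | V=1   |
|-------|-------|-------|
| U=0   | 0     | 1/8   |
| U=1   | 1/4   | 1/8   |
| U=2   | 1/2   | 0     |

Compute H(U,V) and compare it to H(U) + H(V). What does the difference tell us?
Marginal P(U) (row sums):
  P(U=0) = 0 + 1/8 = 1/8
  P(U=1) = 1/4 + 1/8 = 3/8
  P(U=2) = 1/2 + 0 = 1/2
Marginal P(V) (column sums):
  P(V=0) = 0 + 1/4 + 1/2 = 3/4
  P(V=1) = 1/8 + 1/8 + 0 = 1/4

H(U,V) = -[(1/8)·log₂(1/8) + (1/4)·log₂(1/4) + (1/8)·log₂(1/8) + (1/2)·log₂(1/2)]
  = 0.3750 + 0.5000 + 0.3750 + 0.5000
  = 1.7500 bits
H(U) = -[(1/8)·log₂(1/8) + (3/8)·log₂(3/8) + (1/2)·log₂(1/2)]
  = 0.3750 + 0.5306 + 0.5000
  = 1.4056 bits
H(V) = -[(3/4)·log₂(3/4) + (1/4)·log₂(1/4)]
  = 0.3113 + 0.5000
  = 0.8113 bits

H(U) + H(V) = 1.4056 + 0.8113 = 2.2169 bits
Difference: H(U) + H(V) - H(U,V) = 2.2169 - 1.7500 = 0.4669 bits = I(U;V)

The difference is the mutual information; it is positive here, so U and V are dependent (knowing one reduces uncertainty about the other by 0.4669 bits).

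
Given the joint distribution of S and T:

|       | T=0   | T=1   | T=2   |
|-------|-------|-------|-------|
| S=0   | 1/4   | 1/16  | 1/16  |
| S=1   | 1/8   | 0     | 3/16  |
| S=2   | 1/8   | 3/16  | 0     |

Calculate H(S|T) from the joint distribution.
Marginal P(T) (column sums):
  P(T=0) = 1/4 + 1/8 + 1/8 = 1/2
  P(T=1) = 1/16 + 0 + 3/16 = 1/4
  P(T=2) = 1/16 + 3/16 + 0 = 1/4

H(S|T) = -Σ P(S,T)·log₂ P(S|T), where P(S|T) = P(S,T) / P(T)
  (cells with P(S,T) = 0 contribute 0)
  (S=0,T=0): P(S|T) = (1/4)/(1/2) = 1/2;  -(1/4)·log₂(1/2) = 0.2500
  (S=0,T=1): P(S|T) = (1/16)/(1/4) = 1/4;  -(1/16)·log₂(1/4) = 0.1250
  (S=0,T=2): P(S|T) = (1/16)/(1/4) = 1/4;  -(1/16)·log₂(1/4) = 0.1250
  (S=1,T=0): P(S|T) = (1/8)/(1/2) = 1/4;  -(1/8)·log₂(1/4) = 0.2500
  (S=1,T=2): P(S|T) = (3/16)/(1/4) = 3/4;  -(3/16)·log₂(3/4) = 0.0778
  (S=2,T=0): P(S|T) = (1/8)/(1/2) = 1/4;  -(1/8)·log₂(1/4) = 0.2500
  (S=2,T=1): P(S|T) = (3/16)/(1/4) = 3/4;  -(3/16)·log₂(3/4) = 0.0778
H(S|T) = 0.2500 + 0.1250 + 0.1250 + 0.2500 + 0.0778 + 0.2500 + 0.0778
  = 1.1556 bits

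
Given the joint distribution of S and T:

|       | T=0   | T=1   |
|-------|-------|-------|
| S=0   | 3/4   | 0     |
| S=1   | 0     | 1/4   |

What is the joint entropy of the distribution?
H(S,T) = -Σ P(S,T) log₂ P(S,T), summed over the non-zero cells:
H(S,T) = -[(3/4)·log₂(3/4) + (1/4)·log₂(1/4)]
  = 0.3113 + 0.5000
  = 0.8113 bits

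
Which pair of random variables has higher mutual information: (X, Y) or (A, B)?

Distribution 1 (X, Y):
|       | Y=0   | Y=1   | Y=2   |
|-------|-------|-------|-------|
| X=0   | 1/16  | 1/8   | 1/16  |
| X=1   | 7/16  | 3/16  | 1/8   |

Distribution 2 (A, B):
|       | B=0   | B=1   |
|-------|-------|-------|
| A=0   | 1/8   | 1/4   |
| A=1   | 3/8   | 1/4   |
Distribution 1 (X, Y):
Marginal P(X) (row sums):
  P(X=0) = 1/16 + 1/8 + 1/16 = 1/4
  P(X=1) = 7/16 + 3/16 + 1/8 = 3/4
Marginal P(Y) (column sums):
  P(Y=0) = 1/16 + 7/16 = 1/2
  P(Y=1) = 1/8 + 3/16 = 5/16
  P(Y=2) = 1/16 + 1/8 = 3/16

H(X) = -[(1/4)·log₂(1/4) + (3/4)·log₂(3/4)]
  = 0.5000 + 0.3113
  = 0.8113 bits
H(Y) = -[(1/2)·log₂(1/2) + (5/16)·log₂(5/16) + (3/16)·log₂(3/16)]
  = 0.5000 + 0.5244 + 0.4528
  = 1.4772 bits
H(X,Y) = -[(1/16)·log₂(1/16) + (1/8)·log₂(1/8) + (1/16)·log₂(1/16) + (7/16)·log₂(7/16) + (3/16)·log₂(3/16) + (1/8)·log₂(1/8)]
  = 0.2500 + 0.3750 + 0.2500 + 0.5218 + 0.4528 + 0.3750
  = 2.2246 bits

I(X;Y) = H(X) + H(Y) - H(X,Y)
  = 0.8113 + 1.4772 - 2.2246
  = 0.0639 bits

Distribution 2 (A, B):
Marginal P(A) (row sums):
  P(A=0) = 1/8 + 1/4 = 3/8
  P(A=1) = 3/8 + 1/4 = 5/8
Marginal P(B) (column sums):
  P(B=0) = 1/8 + 3/8 = 1/2
  P(B=1) = 1/4 + 1/4 = 1/2

H(A) = -[(3/8)·log₂(3/8) + (5/8)·log₂(5/8)]
  = 0.5306 + 0.4238
  = 0.9544 bits
H(B) = -[(1/2)·log₂(1/2) + (1/2)·log₂(1/2)]
  = 0.5000 + 0.5000
  = 1.0000 bits
H(A,B) = -[(1/8)·log₂(1/8) + (1/4)·log₂(1/4) + (3/8)·log₂(3/8) + (1/4)·log₂(1/4)]
  = 0.3750 + 0.5000 + 0.5306 + 0.5000
  = 1.9056 bits

I(A;B) = H(A) + H(B) - H(A,B)
  = 0.9544 + 1.0000 - 1.9056
  = 0.0488 bits

I(X;Y) = 0.0639 bits > I(A;B) = 0.0488 bits, so (X, Y) has the higher mutual information (stronger dependence).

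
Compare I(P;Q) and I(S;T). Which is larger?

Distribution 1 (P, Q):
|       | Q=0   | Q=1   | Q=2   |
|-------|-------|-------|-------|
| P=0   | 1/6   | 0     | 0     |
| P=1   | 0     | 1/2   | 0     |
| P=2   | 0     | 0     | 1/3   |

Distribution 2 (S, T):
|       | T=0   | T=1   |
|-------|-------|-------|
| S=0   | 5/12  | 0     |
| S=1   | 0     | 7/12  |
Distribution 1 (P, Q):
Marginal P(P) (row sums):
  P(P=0) = 1/6 + 0 + 0 = 1/6
  P(P=1) = 0 + 1/2 + 0 = 1/2
  P(P=2) = 0 + 0 + 1/3 = 1/3
Marginal P(Q) (column sums):
  P(Q=0) = 1/6 + 0 + 0 = 1/6
  P(Q=1) = 0 + 1/2 + 0 = 1/2
  P(Q=2) = 0 + 0 + 1/3 = 1/3

H(P) = -[(1/6)·log₂(1/6) + (1/2)·log₂(1/2) + (1/3)·log₂(1/3)]
  = 0.4308 + 0.5000 + 0.5283
  = 1.4591 bits
H(Q) = -[(1/6)·log₂(1/6) + (1/2)·log₂(1/2) + (1/3)·log₂(1/3)]
  = 0.4308 + 0.5000 + 0.5283
  = 1.4591 bits
H(P,Q) = -[(1/6)·log₂(1/6) + (1/2)·log₂(1/2) + (1/3)·log₂(1/3)]
  = 0.4308 + 0.5000 + 0.5283
  = 1.4591 bits

I(P;Q) = H(P) + H(Q) - H(P,Q)
  = 1.4591 + 1.4591 - 1.4591
  = 1.4591 bits

Distribution 2 (S, T):
Marginal P(S) (row sums):
  P(S=0) = 5/12 + 0 = 5/12
  P(S=1) = 0 + 7/12 = 7/12
Marginal P(T) (column sums):
  P(T=0) = 5/12 + 0 = 5/12
  P(T=1) = 0 + 7/12 = 7/12

H(S) = -[(5/12)·log₂(5/12) + (7/12)·log₂(7/12)]
  = 0.5263 + 0.4536
  = 0.9799 bits
H(T) = -[(5/12)·log₂(5/12) + (7/12)·log₂(7/12)]
  = 0.5263 + 0.4536
  = 0.9799 bits
H(S,T) = -[(5/12)·log₂(5/12) + (7/12)·log₂(7/12)]
  = 0.5263 + 0.4536
  = 0.9799 bits

I(S;T) = H(S) + H(T) - H(S,T)
  = 0.9799 + 0.9799 - 0.9799
  = 0.9799 bits

I(P;Q) = 1.4591 bits > I(S;T) = 0.9799 bits, so (P, Q) has the higher mutual information (stronger dependence).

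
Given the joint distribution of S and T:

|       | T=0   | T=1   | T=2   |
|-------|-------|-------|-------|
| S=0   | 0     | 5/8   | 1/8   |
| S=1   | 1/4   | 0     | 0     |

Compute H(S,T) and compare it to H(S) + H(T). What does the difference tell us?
Marginal P(S) (row sums):
  P(S=0) = 0 + 5/8 + 1/8 = 3/4
  P(S=1) = 1/4 + 0 + 0 = 1/4
Marginal P(T) (column sums):
  P(T=0) = 0 + 1/4 = 1/4
  P(T=1) = 5/8 + 0 = 5/8
  P(T=2) = 1/8 + 0 = 1/8

H(S,T) = -[(5/8)·log₂(5/8) + (1/8)·log₂(1/8) + (1/4)·log₂(1/4)]
  = 0.4238 + 0.3750 + 0.5000
  = 1.2988 bits
H(S) = -[(3/4)·log₂(3/4) + (1/4)·log₂(1/4)]
  = 0.3113 + 0.5000
  = 0.8113 bits
H(T) = -[(1/4)·log₂(1/4) + (5/8)·log₂(5/8) + (1/8)·log₂(1/8)]
  = 0.5000 + 0.4238 + 0.3750
  = 1.2988 bits

H(S) + H(T) = 0.8113 + 1.2988 = 2.1101 bits
Difference: H(S) + H(T) - H(S,T) = 2.1101 - 1.2988 = 0.8113 bits = I(S;T)

The difference is the mutual information; it is positive here, so S and T are dependent (knowing one reduces uncertainty about the other by 0.8113 bits).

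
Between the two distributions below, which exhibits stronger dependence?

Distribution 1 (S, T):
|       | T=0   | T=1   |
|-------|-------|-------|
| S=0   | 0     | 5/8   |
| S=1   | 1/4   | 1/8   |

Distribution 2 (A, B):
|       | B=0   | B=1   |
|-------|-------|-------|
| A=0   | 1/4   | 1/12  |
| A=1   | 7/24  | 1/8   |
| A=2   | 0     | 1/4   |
Distribution 1 (S, T):
Marginal P(S) (row sums):
  P(S=0) = 0 + 5/8 = 5/8
  P(S=1) = 1/4 + 1/8 = 3/8
Marginal P(T) (column sums):
  P(T=0) = 0 + 1/4 = 1/4
  P(T=1) = 5/8 + 1/8 = 3/4

H(S) = -[(5/8)·log₂(5/8) + (3/8)·log₂(3/8)]
  = 0.4238 + 0.5306
  = 0.9544 bits
H(T) = -[(1/4)·log₂(1/4) + (3/4)·log₂(3/4)]
  = 0.5000 + 0.3113
  = 0.8113 bits
H(S,T) = -[(5/8)·log₂(5/8) + (1/4)·log₂(1/4) + (1/8)·log₂(1/8)]
  = 0.4238 + 0.5000 + 0.3750
  = 1.2988 bits

I(S;T) = H(S) + H(T) - H(S,T)
  = 0.9544 + 0.8113 - 1.2988
  = 0.4669 bits

Distribution 2 (A, B):
Marginal P(A) (row sums):
  P(A=0) = 1/4 + 1/12 = 1/3
  P(A=1) = 7/24 + 1/8 = 5/12
  P(A=2) = 0 + 1/4 = 1/4
Marginal P(B) (column sums):
  P(B=0) = 1/4 + 7/24 + 0 = 13/24
  P(B=1) = 1/12 + 1/8 + 1/4 = 11/24

H(A) = -[(1/3)·log₂(1/3) + (5/12)·log₂(5/12) + (1/4)·log₂(1/4)]
  = 0.5283 + 0.5263 + 0.5000
  = 1.5546 bits
H(B) = -[(13/24)·log₂(13/24) + (11/24)·log₂(11/24)]
  = 0.4791 + 0.5159
  = 0.9950 bits
H(A,B) = -[(1/4)·log₂(1/4) + (1/12)·log₂(1/12) + (7/24)·log₂(7/24) + (1/8)·log₂(1/8) + (1/4)·log₂(1/4)]
  = 0.5000 + 0.2987 + 0.5185 + 0.3750 + 0.5000
  = 2.1922 bits

I(A;B) = H(A) + H(B) - H(A,B)
  = 1.5546 + 0.9950 - 2.1922
  = 0.3574 bits

I(S;T) = 0.4669 bits > I(A;B) = 0.3574 bits, so (S, T) has the higher mutual information (stronger dependence).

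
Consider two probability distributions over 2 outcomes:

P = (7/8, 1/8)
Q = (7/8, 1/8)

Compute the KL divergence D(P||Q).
D(P||Q) = Σ P(i) log₂(P(i)/Q(i))
  i=0: (7/8) × log₂((7/8)/(7/8)) = (7/8) × log₂(1) = 0.0000
  i=1: (1/8) × log₂((1/8)/(1/8)) = (1/8) × log₂(1) = 0.0000
D(P||Q) = 0.0000 + 0.0000
  = 0.0000 bits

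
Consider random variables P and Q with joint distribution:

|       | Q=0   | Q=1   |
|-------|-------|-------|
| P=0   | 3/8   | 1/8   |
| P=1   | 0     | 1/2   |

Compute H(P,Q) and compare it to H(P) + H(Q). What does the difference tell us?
Marginal P(P) (row sums):
  P(P=0) = 3/8 + 1/8 = 1/2
  P(P=1) = 0 + 1/2 = 1/2
Marginal P(Q) (column sums):
  P(Q=0) = 3/8 + 0 = 3/8
  P(Q=1) = 1/8 + 1/2 = 5/8

H(P,Q) = -[(3/8)·log₂(3/8) + (1/8)·log₂(1/8) + (1/2)·log₂(1/2)]
  = 0.5306 + 0.3750 + 0.5000
  = 1.4056 bits
H(P) = -[(1/2)·log₂(1/2) + (1/2)·log₂(1/2)]
  = 0.5000 + 0.5000
  = 1.0000 bits
H(Q) = -[(3/8)·log₂(3/8) + (5/8)·log₂(5/8)]
  = 0.5306 + 0.4238
  = 0.9544 bits

H(P) + H(Q) = 1.0000 + 0.9544 = 1.9544 bits
Difference: H(P) + H(Q) - H(P,Q) = 1.9544 - 1.4056 = 0.5488 bits = I(P;Q)

The difference is the mutual information; it is positive here, so P and Q are dependent (knowing one reduces uncertainty about the other by 0.5488 bits).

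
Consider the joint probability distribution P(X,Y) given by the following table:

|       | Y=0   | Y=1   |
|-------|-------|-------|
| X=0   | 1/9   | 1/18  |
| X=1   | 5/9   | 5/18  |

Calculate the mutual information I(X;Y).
Marginal P(X) (row sums):
  P(X=0) = 1/9 + 1/18 = 1/6
  P(X=1) = 5/9 + 5/18 = 5/6
Marginal P(Y) (column sums):
  P(Y=0) = 1/9 + 5/9 = 2/3
  P(Y=1) = 1/18 + 5/18 = 1/3

H(X) = -[(1/6)·log₂(1/6) + (5/6)·log₂(5/6)]
  = 0.4308 + 0.2192
  = 0.6500 bits
H(Y) = -[(2/3)·log₂(2/3) + (1/3)·log₂(1/3)]
  = 0.3900 + 0.5283
  = 0.9183 bits
H(X,Y) = -[(1/9)·log₂(1/9) + (1/18)·log₂(1/18) + (5/9)·log₂(5/9) + (5/18)·log₂(5/18)]
  = 0.3522 + 0.2317 + 0.4711 + 0.5133
  = 1.5683 bits

I(X;Y) = H(X) + H(Y) - H(X,Y)
  = 0.6500 + 0.9183 - 1.5683
  = 0.0000 bits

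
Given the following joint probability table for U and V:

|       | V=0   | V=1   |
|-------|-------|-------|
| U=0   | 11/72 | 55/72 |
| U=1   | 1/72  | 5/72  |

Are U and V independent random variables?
Marginal P(U) (row sums):
  P(U=0) = 11/72 + 55/72 = 11/12
  P(U=1) = 1/72 + 5/72 = 1/12
Marginal P(V) (column sums):
  P(V=0) = 11/72 + 1/72 = 1/6
  P(V=1) = 55/72 + 5/72 = 5/6

U and V are independent iff P(U=i,V=j) = P(U=i)·P(V=j) for every cell.
  P(U=0)·P(V=0) = 11/12 × 1/6 = 11/72 = P(U=0,V=0) ✓
  P(U=0)·P(V=1) = 11/12 × 5/6 = 55/72 = P(U=0,V=1) ✓
  P(U=1)·P(V=0) = 1/12 × 1/6 = 1/72 = P(U=1,V=0) ✓
  P(U=1)·P(V=1) = 1/12 × 5/6 = 5/72 = P(U=1,V=1) ✓

Yes, U and V are independent: every cell factors, so I(U;V) = 0 bits.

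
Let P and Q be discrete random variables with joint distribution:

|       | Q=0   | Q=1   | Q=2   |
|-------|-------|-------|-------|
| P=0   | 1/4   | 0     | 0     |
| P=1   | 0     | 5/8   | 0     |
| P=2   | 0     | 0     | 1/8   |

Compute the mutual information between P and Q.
Marginal P(P) (row sums):
  P(P=0) = 1/4 + 0 + 0 = 1/4
  P(P=1) = 0 + 5/8 + 0 = 5/8
  P(P=2) = 0 + 0 + 1/8 = 1/8
Marginal P(Q) (column sums):
  P(Q=0) = 1/4 + 0 + 0 = 1/4
  P(Q=1) = 0 + 5/8 + 0 = 5/8
  P(Q=2) = 0 + 0 + 1/8 = 1/8

H(P) = -[(1/4)·log₂(1/4) + (5/8)·log₂(5/8) + (1/8)·log₂(1/8)]
  = 0.5000 + 0.4238 + 0.3750
  = 1.2988 bits
H(Q) = -[(1/4)·log₂(1/4) + (5/8)·log₂(5/8) + (1/8)·log₂(1/8)]
  = 0.5000 + 0.4238 + 0.3750
  = 1.2988 bits
H(P,Q) = -[(1/4)·log₂(1/4) + (5/8)·log₂(5/8) + (1/8)·log₂(1/8)]
  = 0.5000 + 0.4238 + 0.3750
  = 1.2988 bits

I(P;Q) = H(P) + H(Q) - H(P,Q)
  = 1.2988 + 1.2988 - 1.2988
  = 1.2988 bits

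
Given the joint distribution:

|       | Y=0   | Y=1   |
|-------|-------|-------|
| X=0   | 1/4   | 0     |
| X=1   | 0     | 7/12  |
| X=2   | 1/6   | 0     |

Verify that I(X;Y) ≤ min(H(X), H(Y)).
Marginal P(X) (row sums):
  P(X=0) = 1/4 + 0 = 1/4
  P(X=1) = 0 + 7/12 = 7/12
  P(X=2) = 1/6 + 0 = 1/6
Marginal P(Y) (column sums):
  P(Y=0) = 1/4 + 0 + 1/6 = 5/12
  P(Y=1) = 0 + 7/12 + 0 = 7/12

H(X) = -[(1/4)·log₂(1/4) + (7/12)·log₂(7/12) + (1/6)·log₂(1/6)]
  = 0.5000 + 0.4536 + 0.4308
  = 1.3844 bits
H(Y) = -[(5/12)·log₂(5/12) + (7/12)·log₂(7/12)]
  = 0.5263 + 0.4536
  = 0.9799 bits
H(X,Y) = -[(1/4)·log₂(1/4) + (7/12)·log₂(7/12) + (1/6)·log₂(1/6)]
  = 0.5000 + 0.4536 + 0.4308
  = 1.3844 bits

I(X;Y) = H(X) + H(Y) - H(X,Y)
  = 1.3844 + 0.9799 - 1.3844
  = 0.9799 bits

min(H(X), H(Y)) = min(1.3844, 0.9799) = 0.9799 bits
Since 0.9799 ≤ 0.9799, the bound is satisfied ✓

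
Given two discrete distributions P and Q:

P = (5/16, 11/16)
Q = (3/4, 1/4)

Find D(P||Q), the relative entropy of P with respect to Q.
D(P||Q) = Σ P(i) log₂(P(i)/Q(i))
  i=0: (5/16) × log₂((5/16)/(3/4)) = (5/16) × log₂(5/12) = -0.3947
  i=1: (11/16) × log₂((11/16)/(1/4)) = (11/16) × log₂(11/4) = 1.0034
D(P||Q) = -0.3947 + 1.0034
  = 0.6087 bits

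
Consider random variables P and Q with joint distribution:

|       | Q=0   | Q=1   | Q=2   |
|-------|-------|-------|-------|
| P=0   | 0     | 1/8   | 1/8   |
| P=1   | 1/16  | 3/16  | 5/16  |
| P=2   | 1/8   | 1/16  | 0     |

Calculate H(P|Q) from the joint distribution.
Marginal P(Q) (column sums):
  P(Q=0) = 0 + 1/16 + 1/8 = 3/16
  P(Q=1) = 1/8 + 3/16 + 1/16 = 3/8
  P(Q=2) = 1/8 + 5/16 + 0 = 7/16

H(P|Q) = -Σ P(P,Q)·log₂ P(P|Q), where P(P|Q) = P(P,Q) / P(Q)
  (cells with P(P,Q) = 0 contribute 0)
  (P=0,Q=1): P(P|Q) = (1/8)/(3/8) = 1/3;  -(1/8)·log₂(1/3) = 0.1981
  (P=0,Q=2): P(P|Q) = (1/8)/(7/16) = 2/7;  -(1/8)·log₂(2/7) = 0.2259
  (P=1,Q=0): P(P|Q) = (1/16)/(3/16) = 1/3;  -(1/16)·log₂(1/3) = 0.0991
  (P=1,Q=1): P(P|Q) = (3/16)/(3/8) = 1/2;  -(3/16)·log₂(1/2) = 0.1875
  (P=1,Q=2): P(P|Q) = (5/16)/(7/16) = 5/7;  -(5/16)·log₂(5/7) = 0.1517
  (P=2,Q=0): P(P|Q) = (1/8)/(3/16) = 2/3;  -(1/8)·log₂(2/3) = 0.0731
  (P=2,Q=1): P(P|Q) = (1/16)/(3/8) = 1/6;  -(1/16)·log₂(1/6) = 0.1616
H(P|Q) = 0.1981 + 0.2259 + 0.0991 + 0.1875 + 0.1517 + 0.0731 + 0.1616
  = 1.0970 bits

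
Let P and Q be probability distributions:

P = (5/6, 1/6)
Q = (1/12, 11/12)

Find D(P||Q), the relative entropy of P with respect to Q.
D(P||Q) = Σ P(i) log₂(P(i)/Q(i))
  i=0: (5/6) × log₂((5/6)/(1/12)) = (5/6) × log₂(10) = 2.7683
  i=1: (1/6) × log₂((1/6)/(11/12)) = (1/6) × log₂(2/11) = -0.4099
D(P||Q) = 2.7683 - 0.4099
  = 2.3584 bits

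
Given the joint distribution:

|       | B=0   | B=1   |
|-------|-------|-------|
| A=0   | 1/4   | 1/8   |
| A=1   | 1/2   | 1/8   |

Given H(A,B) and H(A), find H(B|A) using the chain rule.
From the chain rule: H(A,B) = H(A) + H(B|A)
Therefore: H(B|A) = H(A,B) - H(A)

H(A,B) = -[(1/4)·log₂(1/4) + (1/8)·log₂(1/8) + (1/2)·log₂(1/2) + (1/8)·log₂(1/8)]
  = 0.5000 + 0.3750 + 0.5000 + 0.3750
  = 1.7500 bits
Marginal P(A) (row sums):
  P(A=0) = 1/4 + 1/8 = 3/8
  P(A=1) = 1/2 + 1/8 = 5/8
H(A) = -[(3/8)·log₂(3/8) + (5/8)·log₂(5/8)]
  = 0.5306 + 0.4238
  = 0.9544 bits

H(B|A) = 1.7500 - 0.9544 = 0.7956 bits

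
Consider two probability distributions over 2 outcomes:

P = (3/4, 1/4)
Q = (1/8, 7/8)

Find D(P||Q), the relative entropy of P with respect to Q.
D(P||Q) = Σ P(i) log₂(P(i)/Q(i))
  i=0: (3/4) × log₂((3/4)/(1/8)) = (3/4) × log₂(6) = 1.9387
  i=1: (1/4) × log₂((1/4)/(7/8)) = (1/4) × log₂(2/7) = -0.4518
D(P||Q) = 1.9387 - 0.4518
  = 1.4869 bits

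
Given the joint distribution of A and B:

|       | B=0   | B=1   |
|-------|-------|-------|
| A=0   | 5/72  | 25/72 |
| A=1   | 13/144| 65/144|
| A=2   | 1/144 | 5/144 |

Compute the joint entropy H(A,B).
H(A,B) = -Σ P(A,B) log₂ P(A,B), summed over the non-zero cells:
H(A,B) = -[(5/72)·log₂(5/72) + (25/72)·log₂(25/72) + (13/144)·log₂(13/144) + (65/144)·log₂(65/144) + (1/144)·log₂(1/144) + (5/144)·log₂(5/144)]
  = 0.2672 + 0.5299 + 0.3132 + 0.5180 + 0.0498 + 0.1683
  = 1.8464 bits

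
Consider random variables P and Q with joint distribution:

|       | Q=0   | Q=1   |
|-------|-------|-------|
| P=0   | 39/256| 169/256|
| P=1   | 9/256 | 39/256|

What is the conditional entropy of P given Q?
Marginal P(Q) (column sums):
  P(Q=0) = 39/256 + 9/256 = 3/16
  P(Q=1) = 169/256 + 39/256 = 13/16

H(P|Q) = -Σ P(P,Q)·log₂ P(P|Q), where P(P|Q) = P(P,Q) / P(Q)
  (P=0,Q=0): P(P|Q) = (39/256)/(3/16) = 13/16;  -(39/256)·log₂(13/16) = 0.0456
  (P=0,Q=1): P(P|Q) = (169/256)/(13/16) = 13/16;  -(169/256)·log₂(13/16) = 0.1978
  (P=1,Q=0): P(P|Q) = (9/256)/(3/16) = 3/16;  -(9/256)·log₂(3/16) = 0.0849
  (P=1,Q=1): P(P|Q) = (39/256)/(13/16) = 3/16;  -(39/256)·log₂(3/16) = 0.3679
H(P|Q) = 0.0456 + 0.1978 + 0.0849 + 0.3679
  = 0.6962 bits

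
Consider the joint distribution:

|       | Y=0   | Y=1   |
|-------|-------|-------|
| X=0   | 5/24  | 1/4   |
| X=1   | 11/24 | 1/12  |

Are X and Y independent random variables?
Marginal P(X) (row sums):
  P(X=0) = 5/24 + 1/4 = 11/24
  P(X=1) = 11/24 + 1/12 = 13/24
Marginal P(Y) (column sums):
  P(Y=0) = 5/24 + 11/24 = 2/3
  P(Y=1) = 1/4 + 1/12 = 1/3

X and Y are independent iff P(X=i,Y=j) = P(X=i)·P(Y=j) for every cell.
  P(X=0)·P(Y=0) = 11/24 × 2/3 = 11/36, but P(X=0,Y=0) = 5/24 ✗

No, X and Y are not independent. Quantitatively, I(X;Y) > 0:

H(X) = -[(11/24)·log₂(11/24) + (13/24)·log₂(13/24)]
  = 0.5159 + 0.4791
  = 0.9950 bits
H(Y) = -[(2/3)·log₂(2/3) + (1/3)·log₂(1/3)]
  = 0.3900 + 0.5283
  = 0.9183 bits
H(X,Y) = -[(5/24)·log₂(5/24) + (1/4)·log₂(1/4) + (11/24)·log₂(11/24) + (1/12)·log₂(1/12)]
  = 0.4715 + 0.5000 + 0.5159 + 0.2987
  = 1.7861 bits
I(X;Y) = H(X) + H(Y) - H(X,Y) = 0.9950 + 0.9183 - 1.7861 = 0.1272 bits > 0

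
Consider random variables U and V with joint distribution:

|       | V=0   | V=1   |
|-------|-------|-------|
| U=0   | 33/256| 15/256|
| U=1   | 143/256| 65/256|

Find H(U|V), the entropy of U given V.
Marginal P(V) (column sums):
  P(V=0) = 33/256 + 143/256 = 11/16
  P(V=1) = 15/256 + 65/256 = 5/16

H(U|V) = -Σ P(U,V)·log₂ P(U|V), where P(U|V) = P(U,V) / P(V)
  (U=0,V=0): P(U|V) = (33/256)/(11/16) = 3/16;  -(33/256)·log₂(3/16) = 0.3113
  (U=0,V=1): P(U|V) = (15/256)/(5/16) = 3/16;  -(15/256)·log₂(3/16) = 0.1415
  (U=1,V=0): P(U|V) = (143/256)/(11/16) = 13/16;  -(143/256)·log₂(13/16) = 0.1673
  (U=1,V=1): P(U|V) = (65/256)/(5/16) = 13/16;  -(65/256)·log₂(13/16) = 0.0761
H(U|V) = 0.3113 + 0.1415 + 0.1673 + 0.0761
  = 0.6962 bits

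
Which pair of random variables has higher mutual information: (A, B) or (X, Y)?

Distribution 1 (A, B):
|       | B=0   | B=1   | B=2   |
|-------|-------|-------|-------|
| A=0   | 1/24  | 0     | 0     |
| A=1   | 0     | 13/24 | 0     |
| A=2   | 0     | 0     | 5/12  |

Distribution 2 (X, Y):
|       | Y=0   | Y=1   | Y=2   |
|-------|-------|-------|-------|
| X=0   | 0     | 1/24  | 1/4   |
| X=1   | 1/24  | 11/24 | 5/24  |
Distribution 1 (A, B):
Marginal P(A) (row sums):
  P(A=0) = 1/24 + 0 + 0 = 1/24
  P(A=1) = 0 + 13/24 + 0 = 13/24
  P(A=2) = 0 + 0 + 5/12 = 5/12
Marginal P(B) (column sums):
  P(B=0) = 1/24 + 0 + 0 = 1/24
  P(B=1) = 0 + 13/24 + 0 = 13/24
  P(B=2) = 0 + 0 + 5/12 = 5/12

H(A) = -[(1/24)·log₂(1/24) + (13/24)·log₂(13/24) + (5/12)·log₂(5/12)]
  = 0.1910 + 0.4791 + 0.5263
  = 1.1964 bits
H(B) = -[(1/24)·log₂(1/24) + (13/24)·log₂(13/24) + (5/12)·log₂(5/12)]
  = 0.1910 + 0.4791 + 0.5263
  = 1.1964 bits
H(A,B) = -[(1/24)·log₂(1/24) + (13/24)·log₂(13/24) + (5/12)·log₂(5/12)]
  = 0.1910 + 0.4791 + 0.5263
  = 1.1964 bits

I(A;B) = H(A) + H(B) - H(A,B)
  = 1.1964 + 1.1964 - 1.1964
  = 1.1964 bits

Distribution 2 (X, Y):
Marginal P(X) (row sums):
  P(X=0) = 0 + 1/24 + 1/4 = 7/24
  P(X=1) = 1/24 + 11/24 + 5/24 = 17/24
Marginal P(Y) (column sums):
  P(Y=0) = 0 + 1/24 = 1/24
  P(Y=1) = 1/24 + 11/24 = 1/2
  P(Y=2) = 1/4 + 5/24 = 11/24

H(X) = -[(7/24)·log₂(7/24) + (17/24)·log₂(17/24)]
  = 0.5185 + 0.3524
  = 0.8709 bits
H(Y) = -[(1/24)·log₂(1/24) + (1/2)·log₂(1/2) + (11/24)·log₂(11/24)]
  = 0.1910 + 0.5000 + 0.5159
  = 1.2069 bits
H(X,Y) = -[(1/24)·log₂(1/24) + (1/4)·log₂(1/4) + (1/24)·log₂(1/24) + (11/24)·log₂(11/24) + (5/24)·log₂(5/24)]
  = 0.1910 + 0.5000 + 0.1910 + 0.5159 + 0.4715
  = 1.8694 bits

I(X;Y) = H(X) + H(Y) - H(X,Y)
  = 0.8709 + 1.2069 - 1.8694
  = 0.2084 bits

I(A;B) = 1.1964 bits > I(X;Y) = 0.2084 bits, so (A, B) has the higher mutual information (stronger dependence).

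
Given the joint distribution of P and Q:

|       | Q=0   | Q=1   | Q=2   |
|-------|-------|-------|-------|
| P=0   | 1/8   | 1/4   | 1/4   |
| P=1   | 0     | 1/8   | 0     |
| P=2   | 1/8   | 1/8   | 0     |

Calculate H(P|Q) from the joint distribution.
Marginal P(Q) (column sums):
  P(Q=0) = 1/8 + 0 + 1/8 = 1/4
  P(Q=1) = 1/4 + 1/8 + 1/8 = 1/2
  P(Q=2) = 1/4 + 0 + 0 = 1/4

H(P|Q) = -Σ P(P,Q)·log₂ P(P|Q), where P(P|Q) = P(P,Q) / P(Q)
  (cells with P(P,Q) = 0 contribute 0)
  (P=0,Q=0): P(P|Q) = (1/8)/(1/4) = 1/2;  -(1/8)·log₂(1/2) = 0.1250
  (P=0,Q=1): P(P|Q) = (1/4)/(1/2) = 1/2;  -(1/4)·log₂(1/2) = 0.2500
  (P=0,Q=2): P(P|Q) = (1/4)/(1/4) = 1;  -(1/4)·log₂(1) = 0.0000
  (P=1,Q=1): P(P|Q) = (1/8)/(1/2) = 1/4;  -(1/8)·log₂(1/4) = 0.2500
  (P=2,Q=0): P(P|Q) = (1/8)/(1/4) = 1/2;  -(1/8)·log₂(1/2) = 0.1250
  (P=2,Q=1): P(P|Q) = (1/8)/(1/2) = 1/4;  -(1/8)·log₂(1/4) = 0.2500
H(P|Q) = 0.1250 + 0.2500 + 0.0000 + 0.2500 + 0.1250 + 0.2500
  = 1.0000 bits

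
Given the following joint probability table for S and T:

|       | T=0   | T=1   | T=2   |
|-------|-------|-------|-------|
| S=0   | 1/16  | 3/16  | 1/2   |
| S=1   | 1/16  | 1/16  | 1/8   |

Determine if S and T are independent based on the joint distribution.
Marginal P(S) (row sums):
  P(S=0) = 1/16 + 3/16 + 1/2 = 3/4
  P(S=1) = 1/16 + 1/16 + 1/8 = 1/4
Marginal P(T) (column sums):
  P(T=0) = 1/16 + 1/16 = 1/8
  P(T=1) = 3/16 + 1/16 = 1/4
  P(T=2) = 1/2 + 1/8 = 5/8

S and T are independent iff P(S=i,T=j) = P(S=i)·P(T=j) for every cell.
  P(S=0)·P(T=0) = 3/4 × 1/8 = 3/32, but P(S=0,T=0) = 1/16 ✗

No, S and T are not independent. Quantitatively, I(S;T) > 0:

H(S) = -[(3/4)·log₂(3/4) + (1/4)·log₂(1/4)]
  = 0.3113 + 0.5000
  = 0.8113 bits
H(T) = -[(1/8)·log₂(1/8) + (1/4)·log₂(1/4) + (5/8)·log₂(5/8)]
  = 0.3750 + 0.5000 + 0.4238
  = 1.2988 bits
H(S,T) = -[(1/16)·log₂(1/16) + (3/16)·log₂(3/16) + (1/2)·log₂(1/2) + (1/16)·log₂(1/16) + (1/16)·log₂(1/16) + (1/8)·log₂(1/8)]
  = 0.2500 + 0.4528 + 0.5000 + 0.2500 + 0.2500 + 0.3750
  = 2.0778 bits
I(S;T) = H(S) + H(T) - H(S,T) = 0.8113 + 1.2988 - 2.0778 = 0.0323 bits > 0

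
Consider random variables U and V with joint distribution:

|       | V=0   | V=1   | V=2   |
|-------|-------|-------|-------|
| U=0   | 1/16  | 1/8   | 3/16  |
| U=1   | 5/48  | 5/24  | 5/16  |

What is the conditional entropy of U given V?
Marginal P(V) (column sums):
  P(V=0) = 1/16 + 5/48 = 1/6
  P(V=1) = 1/8 + 5/24 = 1/3
  P(V=2) = 3/16 + 5/16 = 1/2

H(U|V) = -Σ P(U,V)·log₂ P(U|V), where P(U|V) = P(U,V) / P(V)
  (U=0,V=0): P(U|V) = (1/16)/(1/6) = 3/8;  -(1/16)·log₂(3/8) = 0.0884
  (U=0,V=1): P(U|V) = (1/8)/(1/3) = 3/8;  -(1/8)·log₂(3/8) = 0.1769
  (U=0,V=2): P(U|V) = (3/16)/(1/2) = 3/8;  -(3/16)·log₂(3/8) = 0.2653
  (U=1,V=0): P(U|V) = (5/48)/(1/6) = 5/8;  -(5/48)·log₂(5/8) = 0.0706
  (U=1,V=1): P(U|V) = (5/24)/(1/3) = 5/8;  -(5/24)·log₂(5/8) = 0.1413
  (U=1,V=2): P(U|V) = (5/16)/(1/2) = 5/8;  -(5/16)·log₂(5/8) = 0.2119
H(U|V) = 0.0884 + 0.1769 + 0.2653 + 0.0706 + 0.1413 + 0.2119
  = 0.9544 bits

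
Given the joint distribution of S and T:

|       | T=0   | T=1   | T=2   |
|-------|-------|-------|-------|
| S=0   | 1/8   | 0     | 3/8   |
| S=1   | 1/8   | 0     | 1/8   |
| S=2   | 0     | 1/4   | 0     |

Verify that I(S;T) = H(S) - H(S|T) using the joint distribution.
Left side, from I(S;T) = H(S) + H(T) - H(S,T):
Marginal P(S) (row sums):
  P(S=0) = 1/8 + 0 + 3/8 = 1/2
  P(S=1) = 1/8 + 0 + 1/8 = 1/4
  P(S=2) = 0 + 1/4 + 0 = 1/4
Marginal P(T) (column sums):
  P(T=0) = 1/8 + 1/8 + 0 = 1/4
  P(T=1) = 0 + 0 + 1/4 = 1/4
  P(T=2) = 3/8 + 1/8 + 0 = 1/2

H(S) = -[(1/2)·log₂(1/2) + (1/4)·log₂(1/4) + (1/4)·log₂(1/4)]
  = 0.5000 + 0.5000 + 0.5000
  = 1.5000 bits
H(T) = -[(1/4)·log₂(1/4) + (1/4)·log₂(1/4) + (1/2)·log₂(1/2)]
  = 0.5000 + 0.5000 + 0.5000
  = 1.5000 bits
H(S,T) = -[(1/8)·log₂(1/8) + (3/8)·log₂(3/8) + (1/8)·log₂(1/8) + (1/8)·log₂(1/8) + (1/4)·log₂(1/4)]
  = 0.3750 + 0.5306 + 0.3750 + 0.3750 + 0.5000
  = 2.1556 bits

I(S;T) = H(S) + H(T) - H(S,T)
  = 1.5000 + 1.5000 - 2.1556
  = 0.8444 bits

Right side, with H(S|T) computed directly from the conditional probabilities:
H(S|T) = -Σ P(S,T)·log₂ P(S|T), where P(S|T) = P(S,T) / P(T)
  (cells with P(S,T) = 0 contribute 0)
  (S=0,T=0): P(S|T) = (1/8)/(1/4) = 1/2;  -(1/8)·log₂(1/2) = 0.1250
  (S=0,T=2): P(S|T) = (3/8)/(1/2) = 3/4;  -(3/8)·log₂(3/4) = 0.1556
  (S=1,T=0): P(S|T) = (1/8)/(1/4) = 1/2;  -(1/8)·log₂(1/2) = 0.1250
  (S=1,T=2): P(S|T) = (1/8)/(1/2) = 1/4;  -(1/8)·log₂(1/4) = 0.2500
  (S=2,T=1): P(S|T) = (1/4)/(1/4) = 1;  -(1/4)·log₂(1) = 0.0000
H(S|T) = 0.1250 + 0.1556 + 0.1250 + 0.2500 + 0.0000
  = 0.6556 bits
H(S) - H(S|T) = 1.5000 - 0.6556 = 0.8444 bits

Both sides equal 0.8444 bits, so I(S;T) = H(S) - H(S|T) ✓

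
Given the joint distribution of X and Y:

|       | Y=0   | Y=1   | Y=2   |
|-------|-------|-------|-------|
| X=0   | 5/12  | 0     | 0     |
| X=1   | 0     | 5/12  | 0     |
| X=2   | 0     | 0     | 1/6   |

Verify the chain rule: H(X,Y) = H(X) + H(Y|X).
Left side:
H(X,Y) = -[(5/12)·log₂(5/12) + (5/12)·log₂(5/12) + (1/6)·log₂(1/6)]
  = 0.5263 + 0.5263 + 0.4308
  = 1.4834 bits

Right side:
Marginal P(X) (row sums):
  P(X=0) = 5/12 + 0 + 0 = 5/12
  P(X=1) = 0 + 5/12 + 0 = 5/12
  P(X=2) = 0 + 0 + 1/6 = 1/6
H(X) = -[(5/12)·log₂(5/12) + (5/12)·log₂(5/12) + (1/6)·log₂(1/6)]
  = 0.5263 + 0.5263 + 0.4308
  = 1.4834 bits
H(Y|X) = -Σ P(X,Y)·log₂ P(Y|X), where P(Y|X) = P(X,Y) / P(X)
  (cells with P(X,Y) = 0 contribute 0)
  (X=0,Y=0): P(Y|X) = (5/12)/(5/12) = 1;  -(5/12)·log₂(1) = 0.0000
  (X=1,Y=1): P(Y|X) = (5/12)/(5/12) = 1;  -(5/12)·log₂(1) = 0.0000
  (X=2,Y=2): P(Y|X) = (1/6)/(1/6) = 1;  -(1/6)·log₂(1) = 0.0000
H(Y|X) = 0.0000 + 0.0000 + 0.0000
  = 0.0000 bits
H(X) + H(Y|X) = 1.4834 + 0.0000 = 1.4834 bits

Both sides equal 1.4834 bits, so the chain rule holds ✓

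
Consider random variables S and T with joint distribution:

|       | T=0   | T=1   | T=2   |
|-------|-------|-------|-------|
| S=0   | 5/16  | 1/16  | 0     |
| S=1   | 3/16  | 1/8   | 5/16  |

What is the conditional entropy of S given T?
Marginal P(T) (column sums):
  P(T=0) = 5/16 + 3/16 = 1/2
  P(T=1) = 1/16 + 1/8 = 3/16
  P(T=2) = 0 + 5/16 = 5/16

H(S|T) = -Σ P(S,T)·log₂ P(S|T), where P(S|T) = P(S,T) / P(T)
  (cells with P(S,T) = 0 contribute 0)
  (S=0,T=0): P(S|T) = (5/16)/(1/2) = 5/8;  -(5/16)·log₂(5/8) = 0.2119
  (S=0,T=1): P(S|T) = (1/16)/(3/16) = 1/3;  -(1/16)·log₂(1/3) = 0.0991
  (S=1,T=0): P(S|T) = (3/16)/(1/2) = 3/8;  -(3/16)·log₂(3/8) = 0.2653
  (S=1,T=1): P(S|T) = (1/8)/(3/16) = 2/3;  -(1/8)·log₂(2/3) = 0.0731
  (S=1,T=2): P(S|T) = (5/16)/(5/16) = 1;  -(5/16)·log₂(1) = 0.0000
H(S|T) = 0.2119 + 0.0991 + 0.2653 + 0.0731 + 0.0000
  = 0.6494 bits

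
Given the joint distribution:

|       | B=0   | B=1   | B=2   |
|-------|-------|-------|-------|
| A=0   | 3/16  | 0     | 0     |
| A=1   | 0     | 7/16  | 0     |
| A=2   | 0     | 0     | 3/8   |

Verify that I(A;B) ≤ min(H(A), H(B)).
Marginal P(A) (row sums):
  P(A=0) = 3/16 + 0 + 0 = 3/16
  P(A=1) = 0 + 7/16 + 0 = 7/16
  P(A=2) = 0 + 0 + 3/8 = 3/8
Marginal P(B) (column sums):
  P(B=0) = 3/16 + 0 + 0 = 3/16
  P(B=1) = 0 + 7/16 + 0 = 7/16
  P(B=2) = 0 + 0 + 3/8 = 3/8

H(A) = -[(3/16)·log₂(3/16) + (7/16)·log₂(7/16) + (3/8)·log₂(3/8)]
  = 0.4528 + 0.5218 + 0.5306
  = 1.5052 bits
H(B) = -[(3/16)·log₂(3/16) + (7/16)·log₂(7/16) + (3/8)·log₂(3/8)]
  = 0.4528 + 0.5218 + 0.5306
  = 1.5052 bits
H(A,B) = -[(3/16)·log₂(3/16) + (7/16)·log₂(7/16) + (3/8)·log₂(3/8)]
  = 0.4528 + 0.5218 + 0.5306
  = 1.5052 bits

I(A;B) = H(A) + H(B) - H(A,B)
  = 1.5052 + 1.5052 - 1.5052
  = 1.5052 bits

min(H(A), H(B)) = min(1.5052, 1.5052) = 1.5052 bits
Since 1.5052 ≤ 1.5052, the bound is satisfied ✓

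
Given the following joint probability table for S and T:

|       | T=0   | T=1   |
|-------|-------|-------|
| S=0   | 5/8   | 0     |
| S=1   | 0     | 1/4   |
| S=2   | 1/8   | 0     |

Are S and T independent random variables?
Marginal P(S) (row sums):
  P(S=0) = 5/8 + 0 = 5/8
  P(S=1) = 0 + 1/4 = 1/4
  P(S=2) = 1/8 + 0 = 1/8
Marginal P(T) (column sums):
  P(T=0) = 5/8 + 0 + 1/8 = 3/4
  P(T=1) = 0 + 1/4 + 0 = 1/4

S and T are independent iff P(S=i,T=j) = P(S=i)·P(T=j) for every cell.
  P(S=0)·P(T=0) = 5/8 × 3/4 = 15/32, but P(S=0,T=0) = 5/8 ✗

No, S and T are not independent. Quantitatively, I(S;T) > 0:

H(S) = -[(5/8)·log₂(5/8) + (1/4)·log₂(1/4) + (1/8)·log₂(1/8)]
  = 0.4238 + 0.5000 + 0.3750
  = 1.2988 bits
H(T) = -[(3/4)·log₂(3/4) + (1/4)·log₂(1/4)]
  = 0.3113 + 0.5000
  = 0.8113 bits
H(S,T) = -[(5/8)·log₂(5/8) + (1/4)·log₂(1/4) + (1/8)·log₂(1/8)]
  = 0.4238 + 0.5000 + 0.3750
  = 1.2988 bits
I(S;T) = H(S) + H(T) - H(S,T) = 1.2988 + 0.8113 - 1.2988 = 0.8113 bits > 0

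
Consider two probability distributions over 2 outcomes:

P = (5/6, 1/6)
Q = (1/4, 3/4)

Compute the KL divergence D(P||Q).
D(P||Q) = Σ P(i) log₂(P(i)/Q(i))
  i=0: (5/6) × log₂((5/6)/(1/4)) = (5/6) × log₂(10/3) = 1.4475
  i=1: (1/6) × log₂((1/6)/(3/4)) = (1/6) × log₂(2/9) = -0.3617
D(P||Q) = 1.4475 - 0.3617
  = 1.0858 bits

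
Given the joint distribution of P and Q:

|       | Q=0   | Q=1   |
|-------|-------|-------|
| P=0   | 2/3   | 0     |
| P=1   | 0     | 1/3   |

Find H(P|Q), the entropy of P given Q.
Marginal P(Q) (column sums):
  P(Q=0) = 2/3 + 0 = 2/3
  P(Q=1) = 0 + 1/3 = 1/3

H(P|Q) = -Σ P(P,Q)·log₂ P(P|Q), where P(P|Q) = P(P,Q) / P(Q)
  (cells with P(P,Q) = 0 contribute 0)
  (P=0,Q=0): P(P|Q) = (2/3)/(2/3) = 1;  -(2/3)·log₂(1) = 0.0000
  (P=1,Q=1): P(P|Q) = (1/3)/(1/3) = 1;  -(1/3)·log₂(1) = 0.0000
H(P|Q) = 0.0000 + 0.0000
  = 0.0000 bits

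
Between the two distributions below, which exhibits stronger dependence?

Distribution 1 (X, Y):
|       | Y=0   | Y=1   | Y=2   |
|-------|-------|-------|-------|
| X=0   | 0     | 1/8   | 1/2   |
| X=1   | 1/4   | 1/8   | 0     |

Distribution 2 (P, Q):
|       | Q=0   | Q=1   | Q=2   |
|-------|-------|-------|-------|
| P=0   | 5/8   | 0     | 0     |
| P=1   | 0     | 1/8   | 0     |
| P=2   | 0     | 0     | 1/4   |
Distribution 1 (X, Y):
Marginal P(X) (row sums):
  P(X=0) = 0 + 1/8 + 1/2 = 5/8
  P(X=1) = 1/4 + 1/8 + 0 = 3/8
Marginal P(Y) (column sums):
  P(Y=0) = 0 + 1/4 = 1/4
  P(Y=1) = 1/8 + 1/8 = 1/4
  P(Y=2) = 1/2 + 0 = 1/2

H(X) = -[(5/8)·log₂(5/8) + (3/8)·log₂(3/8)]
  = 0.4238 + 0.5306
  = 0.9544 bits
H(Y) = -[(1/4)·log₂(1/4) + (1/4)·log₂(1/4) + (1/2)·log₂(1/2)]
  = 0.5000 + 0.5000 + 0.5000
  = 1.5000 bits
H(X,Y) = -[(1/8)·log₂(1/8) + (1/2)·log₂(1/2) + (1/4)·log₂(1/4) + (1/8)·log₂(1/8)]
  = 0.3750 + 0.5000 + 0.5000 + 0.3750
  = 1.7500 bits

I(X;Y) = H(X) + H(Y) - H(X,Y)
  = 0.9544 + 1.5000 - 1.7500
  = 0.7044 bits

Distribution 2 (P, Q):
Marginal P(P) (row sums):
  P(P=0) = 5/8 + 0 + 0 = 5/8
  P(P=1) = 0 + 1/8 + 0 = 1/8
  P(P=2) = 0 + 0 + 1/4 = 1/4
Marginal P(Q) (column sums):
  P(Q=0) = 5/8 + 0 + 0 = 5/8
  P(Q=1) = 0 + 1/8 + 0 = 1/8
  P(Q=2) = 0 + 0 + 1/4 = 1/4

H(P) = -[(5/8)·log₂(5/8) + (1/8)·log₂(1/8) + (1/4)·log₂(1/4)]
  = 0.4238 + 0.3750 + 0.5000
  = 1.2988 bits
H(Q) = -[(5/8)·log₂(5/8) + (1/8)·log₂(1/8) + (1/4)·log₂(1/4)]
  = 0.4238 + 0.3750 + 0.5000
  = 1.2988 bits
H(P,Q) = -[(5/8)·log₂(5/8) + (1/8)·log₂(1/8) + (1/4)·log₂(1/4)]
  = 0.4238 + 0.3750 + 0.5000
  = 1.2988 bits

I(P;Q) = H(P) + H(Q) - H(P,Q)
  = 1.2988 + 1.2988 - 1.2988
  = 1.2988 bits

I(P;Q) = 1.2988 bits > I(X;Y) = 0.7044 bits, so (P, Q) has the higher mutual information (stronger dependence).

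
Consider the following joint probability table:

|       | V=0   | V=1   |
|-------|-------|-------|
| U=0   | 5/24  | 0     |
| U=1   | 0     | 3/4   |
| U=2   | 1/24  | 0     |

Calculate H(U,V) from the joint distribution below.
H(U,V) = -Σ P(U,V) log₂ P(U,V), summed over the non-zero cells:
H(U,V) = -[(5/24)·log₂(5/24) + (3/4)·log₂(3/4) + (1/24)·log₂(1/24)]
  = 0.4715 + 0.3113 + 0.1910
  = 0.9738 bits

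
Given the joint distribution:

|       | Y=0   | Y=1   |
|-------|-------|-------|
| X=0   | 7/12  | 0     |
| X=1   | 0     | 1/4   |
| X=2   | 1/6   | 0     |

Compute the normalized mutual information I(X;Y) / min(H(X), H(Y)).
Marginal P(X) (row sums):
  P(X=0) = 7/12 + 0 = 7/12
  P(X=1) = 0 + 1/4 = 1/4
  P(X=2) = 1/6 + 0 = 1/6
Marginal P(Y) (column sums):
  P(Y=0) = 7/12 + 0 + 1/6 = 3/4
  P(Y=1) = 0 + 1/4 + 0 = 1/4

H(X) = -[(7/12)·log₂(7/12) + (1/4)·log₂(1/4) + (1/6)·log₂(1/6)]
  = 0.4536 + 0.5000 + 0.4308
  = 1.3844 bits
H(Y) = -[(3/4)·log₂(3/4) + (1/4)·log₂(1/4)]
  = 0.3113 + 0.5000
  = 0.8113 bits
H(X,Y) = -[(7/12)·log₂(7/12) + (1/4)·log₂(1/4) + (1/6)·log₂(1/6)]
  = 0.4536 + 0.5000 + 0.4308
  = 1.3844 bits

I(X;Y) = H(X) + H(Y) - H(X,Y)
  = 1.3844 + 0.8113 - 1.3844
  = 0.8113 bits

min(H(X), H(Y)) = min(1.3844, 0.8113) = 0.8113 bits
Normalized MI = 0.8113 / 0.8113 = 1.0000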